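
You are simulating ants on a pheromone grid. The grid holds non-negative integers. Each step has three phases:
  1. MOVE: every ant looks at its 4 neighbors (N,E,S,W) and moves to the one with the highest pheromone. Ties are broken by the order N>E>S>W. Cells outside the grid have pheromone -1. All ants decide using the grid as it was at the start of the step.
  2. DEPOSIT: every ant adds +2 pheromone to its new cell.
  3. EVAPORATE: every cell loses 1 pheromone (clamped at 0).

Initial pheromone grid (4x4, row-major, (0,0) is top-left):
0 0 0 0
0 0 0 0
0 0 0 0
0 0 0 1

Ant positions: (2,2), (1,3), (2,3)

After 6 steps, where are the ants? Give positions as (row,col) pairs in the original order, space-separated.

Step 1: ant0:(2,2)->N->(1,2) | ant1:(1,3)->N->(0,3) | ant2:(2,3)->S->(3,3)
  grid max=2 at (3,3)
Step 2: ant0:(1,2)->N->(0,2) | ant1:(0,3)->S->(1,3) | ant2:(3,3)->N->(2,3)
  grid max=1 at (0,2)
Step 3: ant0:(0,2)->E->(0,3) | ant1:(1,3)->S->(2,3) | ant2:(2,3)->N->(1,3)
  grid max=2 at (1,3)
Step 4: ant0:(0,3)->S->(1,3) | ant1:(2,3)->N->(1,3) | ant2:(1,3)->S->(2,3)
  grid max=5 at (1,3)
Step 5: ant0:(1,3)->S->(2,3) | ant1:(1,3)->S->(2,3) | ant2:(2,3)->N->(1,3)
  grid max=6 at (1,3)
Step 6: ant0:(2,3)->N->(1,3) | ant1:(2,3)->N->(1,3) | ant2:(1,3)->S->(2,3)
  grid max=9 at (1,3)

(1,3) (1,3) (2,3)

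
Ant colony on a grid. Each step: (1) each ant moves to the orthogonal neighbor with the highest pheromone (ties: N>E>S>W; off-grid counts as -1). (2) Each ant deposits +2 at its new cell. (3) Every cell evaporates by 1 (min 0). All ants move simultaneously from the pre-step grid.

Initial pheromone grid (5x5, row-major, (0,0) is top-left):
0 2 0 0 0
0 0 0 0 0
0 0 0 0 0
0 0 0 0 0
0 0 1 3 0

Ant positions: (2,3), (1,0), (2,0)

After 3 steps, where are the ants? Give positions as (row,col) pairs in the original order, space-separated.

Step 1: ant0:(2,3)->N->(1,3) | ant1:(1,0)->N->(0,0) | ant2:(2,0)->N->(1,0)
  grid max=2 at (4,3)
Step 2: ant0:(1,3)->N->(0,3) | ant1:(0,0)->E->(0,1) | ant2:(1,0)->N->(0,0)
  grid max=2 at (0,0)
Step 3: ant0:(0,3)->E->(0,4) | ant1:(0,1)->W->(0,0) | ant2:(0,0)->E->(0,1)
  grid max=3 at (0,0)

(0,4) (0,0) (0,1)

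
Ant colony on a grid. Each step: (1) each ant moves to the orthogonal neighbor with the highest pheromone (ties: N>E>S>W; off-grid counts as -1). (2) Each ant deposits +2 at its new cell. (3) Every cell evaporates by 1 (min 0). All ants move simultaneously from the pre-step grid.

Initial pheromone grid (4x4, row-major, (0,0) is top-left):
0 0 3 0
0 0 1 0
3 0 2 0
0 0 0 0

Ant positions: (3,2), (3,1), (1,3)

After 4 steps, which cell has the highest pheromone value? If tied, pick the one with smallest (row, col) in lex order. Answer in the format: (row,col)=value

Answer: (2,2)=10

Derivation:
Step 1: ant0:(3,2)->N->(2,2) | ant1:(3,1)->N->(2,1) | ant2:(1,3)->W->(1,2)
  grid max=3 at (2,2)
Step 2: ant0:(2,2)->N->(1,2) | ant1:(2,1)->E->(2,2) | ant2:(1,2)->S->(2,2)
  grid max=6 at (2,2)
Step 3: ant0:(1,2)->S->(2,2) | ant1:(2,2)->N->(1,2) | ant2:(2,2)->N->(1,2)
  grid max=7 at (2,2)
Step 4: ant0:(2,2)->N->(1,2) | ant1:(1,2)->S->(2,2) | ant2:(1,2)->S->(2,2)
  grid max=10 at (2,2)
Final grid:
  0 0 0 0
  0 0 7 0
  0 0 10 0
  0 0 0 0
Max pheromone 10 at (2,2)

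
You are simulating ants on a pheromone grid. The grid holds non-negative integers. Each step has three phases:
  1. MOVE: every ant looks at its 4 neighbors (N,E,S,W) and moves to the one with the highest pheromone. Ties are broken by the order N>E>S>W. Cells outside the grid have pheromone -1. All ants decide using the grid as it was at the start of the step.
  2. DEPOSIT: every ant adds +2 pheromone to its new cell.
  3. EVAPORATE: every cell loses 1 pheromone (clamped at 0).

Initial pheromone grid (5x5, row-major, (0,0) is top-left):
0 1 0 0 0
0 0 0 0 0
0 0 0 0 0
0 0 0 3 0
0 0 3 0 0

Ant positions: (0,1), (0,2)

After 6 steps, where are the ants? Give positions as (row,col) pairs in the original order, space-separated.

Step 1: ant0:(0,1)->E->(0,2) | ant1:(0,2)->W->(0,1)
  grid max=2 at (0,1)
Step 2: ant0:(0,2)->W->(0,1) | ant1:(0,1)->E->(0,2)
  grid max=3 at (0,1)
Step 3: ant0:(0,1)->E->(0,2) | ant1:(0,2)->W->(0,1)
  grid max=4 at (0,1)
Step 4: ant0:(0,2)->W->(0,1) | ant1:(0,1)->E->(0,2)
  grid max=5 at (0,1)
Step 5: ant0:(0,1)->E->(0,2) | ant1:(0,2)->W->(0,1)
  grid max=6 at (0,1)
Step 6: ant0:(0,2)->W->(0,1) | ant1:(0,1)->E->(0,2)
  grid max=7 at (0,1)

(0,1) (0,2)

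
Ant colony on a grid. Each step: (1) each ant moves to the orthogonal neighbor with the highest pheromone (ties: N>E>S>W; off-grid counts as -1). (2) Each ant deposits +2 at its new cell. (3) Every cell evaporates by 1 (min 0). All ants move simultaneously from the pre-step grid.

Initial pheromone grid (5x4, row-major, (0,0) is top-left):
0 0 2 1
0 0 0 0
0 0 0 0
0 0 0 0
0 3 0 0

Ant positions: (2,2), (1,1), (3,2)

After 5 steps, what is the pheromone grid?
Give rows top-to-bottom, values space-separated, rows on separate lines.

After step 1: ants at (1,2),(0,1),(2,2)
  0 1 1 0
  0 0 1 0
  0 0 1 0
  0 0 0 0
  0 2 0 0
After step 2: ants at (0,2),(0,2),(1,2)
  0 0 4 0
  0 0 2 0
  0 0 0 0
  0 0 0 0
  0 1 0 0
After step 3: ants at (1,2),(1,2),(0,2)
  0 0 5 0
  0 0 5 0
  0 0 0 0
  0 0 0 0
  0 0 0 0
After step 4: ants at (0,2),(0,2),(1,2)
  0 0 8 0
  0 0 6 0
  0 0 0 0
  0 0 0 0
  0 0 0 0
After step 5: ants at (1,2),(1,2),(0,2)
  0 0 9 0
  0 0 9 0
  0 0 0 0
  0 0 0 0
  0 0 0 0

0 0 9 0
0 0 9 0
0 0 0 0
0 0 0 0
0 0 0 0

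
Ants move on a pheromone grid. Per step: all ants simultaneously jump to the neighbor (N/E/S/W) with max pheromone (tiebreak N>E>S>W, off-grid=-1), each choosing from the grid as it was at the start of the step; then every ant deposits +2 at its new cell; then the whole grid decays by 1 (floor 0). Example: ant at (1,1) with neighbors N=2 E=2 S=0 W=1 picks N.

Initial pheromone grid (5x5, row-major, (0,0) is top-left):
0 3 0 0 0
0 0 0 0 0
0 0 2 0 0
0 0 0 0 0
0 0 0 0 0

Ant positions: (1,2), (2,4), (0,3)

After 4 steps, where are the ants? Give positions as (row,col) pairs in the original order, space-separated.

Step 1: ant0:(1,2)->S->(2,2) | ant1:(2,4)->N->(1,4) | ant2:(0,3)->E->(0,4)
  grid max=3 at (2,2)
Step 2: ant0:(2,2)->N->(1,2) | ant1:(1,4)->N->(0,4) | ant2:(0,4)->S->(1,4)
  grid max=2 at (0,4)
Step 3: ant0:(1,2)->S->(2,2) | ant1:(0,4)->S->(1,4) | ant2:(1,4)->N->(0,4)
  grid max=3 at (0,4)
Step 4: ant0:(2,2)->N->(1,2) | ant1:(1,4)->N->(0,4) | ant2:(0,4)->S->(1,4)
  grid max=4 at (0,4)

(1,2) (0,4) (1,4)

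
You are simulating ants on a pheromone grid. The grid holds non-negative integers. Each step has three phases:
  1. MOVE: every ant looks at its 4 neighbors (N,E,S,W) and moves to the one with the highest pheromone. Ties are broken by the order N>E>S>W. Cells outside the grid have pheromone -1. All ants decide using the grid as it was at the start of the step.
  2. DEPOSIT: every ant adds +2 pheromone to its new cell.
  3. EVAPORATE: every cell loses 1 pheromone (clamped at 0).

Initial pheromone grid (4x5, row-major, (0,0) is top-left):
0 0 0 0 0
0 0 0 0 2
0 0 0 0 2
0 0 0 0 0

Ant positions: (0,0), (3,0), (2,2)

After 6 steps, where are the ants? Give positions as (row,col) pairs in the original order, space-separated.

Step 1: ant0:(0,0)->E->(0,1) | ant1:(3,0)->N->(2,0) | ant2:(2,2)->N->(1,2)
  grid max=1 at (0,1)
Step 2: ant0:(0,1)->E->(0,2) | ant1:(2,0)->N->(1,0) | ant2:(1,2)->N->(0,2)
  grid max=3 at (0,2)
Step 3: ant0:(0,2)->E->(0,3) | ant1:(1,0)->N->(0,0) | ant2:(0,2)->E->(0,3)
  grid max=3 at (0,3)
Step 4: ant0:(0,3)->W->(0,2) | ant1:(0,0)->E->(0,1) | ant2:(0,3)->W->(0,2)
  grid max=5 at (0,2)
Step 5: ant0:(0,2)->E->(0,3) | ant1:(0,1)->E->(0,2) | ant2:(0,2)->E->(0,3)
  grid max=6 at (0,2)
Step 6: ant0:(0,3)->W->(0,2) | ant1:(0,2)->E->(0,3) | ant2:(0,3)->W->(0,2)
  grid max=9 at (0,2)

(0,2) (0,3) (0,2)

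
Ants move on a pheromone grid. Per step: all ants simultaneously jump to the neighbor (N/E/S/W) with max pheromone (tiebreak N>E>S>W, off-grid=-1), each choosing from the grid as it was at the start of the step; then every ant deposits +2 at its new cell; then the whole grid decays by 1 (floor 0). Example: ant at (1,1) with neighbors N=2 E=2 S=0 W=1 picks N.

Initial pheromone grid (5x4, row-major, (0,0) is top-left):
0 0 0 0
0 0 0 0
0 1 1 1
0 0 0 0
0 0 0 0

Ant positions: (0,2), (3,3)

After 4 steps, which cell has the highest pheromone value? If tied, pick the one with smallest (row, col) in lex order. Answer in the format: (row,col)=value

Answer: (1,3)=5

Derivation:
Step 1: ant0:(0,2)->E->(0,3) | ant1:(3,3)->N->(2,3)
  grid max=2 at (2,3)
Step 2: ant0:(0,3)->S->(1,3) | ant1:(2,3)->N->(1,3)
  grid max=3 at (1,3)
Step 3: ant0:(1,3)->S->(2,3) | ant1:(1,3)->S->(2,3)
  grid max=4 at (2,3)
Step 4: ant0:(2,3)->N->(1,3) | ant1:(2,3)->N->(1,3)
  grid max=5 at (1,3)
Final grid:
  0 0 0 0
  0 0 0 5
  0 0 0 3
  0 0 0 0
  0 0 0 0
Max pheromone 5 at (1,3)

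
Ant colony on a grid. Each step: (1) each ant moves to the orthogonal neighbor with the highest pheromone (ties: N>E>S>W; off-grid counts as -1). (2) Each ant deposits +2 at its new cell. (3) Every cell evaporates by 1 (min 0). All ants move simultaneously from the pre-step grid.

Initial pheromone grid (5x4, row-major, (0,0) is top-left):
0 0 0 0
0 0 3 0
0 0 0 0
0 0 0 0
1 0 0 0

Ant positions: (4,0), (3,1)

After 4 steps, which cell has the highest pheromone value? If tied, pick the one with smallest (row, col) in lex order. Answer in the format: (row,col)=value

Answer: (0,0)=1

Derivation:
Step 1: ant0:(4,0)->N->(3,0) | ant1:(3,1)->N->(2,1)
  grid max=2 at (1,2)
Step 2: ant0:(3,0)->N->(2,0) | ant1:(2,1)->N->(1,1)
  grid max=1 at (1,1)
Step 3: ant0:(2,0)->N->(1,0) | ant1:(1,1)->E->(1,2)
  grid max=2 at (1,2)
Step 4: ant0:(1,0)->N->(0,0) | ant1:(1,2)->N->(0,2)
  grid max=1 at (0,0)
Final grid:
  1 0 1 0
  0 0 1 0
  0 0 0 0
  0 0 0 0
  0 0 0 0
Max pheromone 1 at (0,0)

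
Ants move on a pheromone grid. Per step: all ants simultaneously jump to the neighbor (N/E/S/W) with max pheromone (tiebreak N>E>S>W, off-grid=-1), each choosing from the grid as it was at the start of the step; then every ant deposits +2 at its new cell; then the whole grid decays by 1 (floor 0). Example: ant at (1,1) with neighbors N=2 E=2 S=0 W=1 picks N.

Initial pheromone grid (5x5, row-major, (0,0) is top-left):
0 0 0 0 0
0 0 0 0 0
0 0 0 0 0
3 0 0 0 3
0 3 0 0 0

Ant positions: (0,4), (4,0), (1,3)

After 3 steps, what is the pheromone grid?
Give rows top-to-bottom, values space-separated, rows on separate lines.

After step 1: ants at (1,4),(3,0),(0,3)
  0 0 0 1 0
  0 0 0 0 1
  0 0 0 0 0
  4 0 0 0 2
  0 2 0 0 0
After step 2: ants at (0,4),(2,0),(0,4)
  0 0 0 0 3
  0 0 0 0 0
  1 0 0 0 0
  3 0 0 0 1
  0 1 0 0 0
After step 3: ants at (1,4),(3,0),(1,4)
  0 0 0 0 2
  0 0 0 0 3
  0 0 0 0 0
  4 0 0 0 0
  0 0 0 0 0

0 0 0 0 2
0 0 0 0 3
0 0 0 0 0
4 0 0 0 0
0 0 0 0 0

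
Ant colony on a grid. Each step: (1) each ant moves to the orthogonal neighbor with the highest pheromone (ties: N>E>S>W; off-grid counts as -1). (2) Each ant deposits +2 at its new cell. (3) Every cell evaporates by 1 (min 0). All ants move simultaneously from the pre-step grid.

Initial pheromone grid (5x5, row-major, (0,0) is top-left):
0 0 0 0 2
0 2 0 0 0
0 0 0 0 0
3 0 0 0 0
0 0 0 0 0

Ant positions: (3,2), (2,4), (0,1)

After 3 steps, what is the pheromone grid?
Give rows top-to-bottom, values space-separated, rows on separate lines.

After step 1: ants at (2,2),(1,4),(1,1)
  0 0 0 0 1
  0 3 0 0 1
  0 0 1 0 0
  2 0 0 0 0
  0 0 0 0 0
After step 2: ants at (1,2),(0,4),(0,1)
  0 1 0 0 2
  0 2 1 0 0
  0 0 0 0 0
  1 0 0 0 0
  0 0 0 0 0
After step 3: ants at (1,1),(1,4),(1,1)
  0 0 0 0 1
  0 5 0 0 1
  0 0 0 0 0
  0 0 0 0 0
  0 0 0 0 0

0 0 0 0 1
0 5 0 0 1
0 0 0 0 0
0 0 0 0 0
0 0 0 0 0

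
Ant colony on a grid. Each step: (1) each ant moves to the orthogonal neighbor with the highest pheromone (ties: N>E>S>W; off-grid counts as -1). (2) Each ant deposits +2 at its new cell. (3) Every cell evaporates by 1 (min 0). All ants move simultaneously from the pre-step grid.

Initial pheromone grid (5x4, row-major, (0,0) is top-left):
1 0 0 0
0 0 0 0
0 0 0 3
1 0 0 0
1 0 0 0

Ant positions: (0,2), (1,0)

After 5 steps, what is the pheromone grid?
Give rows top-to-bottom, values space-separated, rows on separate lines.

After step 1: ants at (0,3),(0,0)
  2 0 0 1
  0 0 0 0
  0 0 0 2
  0 0 0 0
  0 0 0 0
After step 2: ants at (1,3),(0,1)
  1 1 0 0
  0 0 0 1
  0 0 0 1
  0 0 0 0
  0 0 0 0
After step 3: ants at (2,3),(0,0)
  2 0 0 0
  0 0 0 0
  0 0 0 2
  0 0 0 0
  0 0 0 0
After step 4: ants at (1,3),(0,1)
  1 1 0 0
  0 0 0 1
  0 0 0 1
  0 0 0 0
  0 0 0 0
After step 5: ants at (2,3),(0,0)
  2 0 0 0
  0 0 0 0
  0 0 0 2
  0 0 0 0
  0 0 0 0

2 0 0 0
0 0 0 0
0 0 0 2
0 0 0 0
0 0 0 0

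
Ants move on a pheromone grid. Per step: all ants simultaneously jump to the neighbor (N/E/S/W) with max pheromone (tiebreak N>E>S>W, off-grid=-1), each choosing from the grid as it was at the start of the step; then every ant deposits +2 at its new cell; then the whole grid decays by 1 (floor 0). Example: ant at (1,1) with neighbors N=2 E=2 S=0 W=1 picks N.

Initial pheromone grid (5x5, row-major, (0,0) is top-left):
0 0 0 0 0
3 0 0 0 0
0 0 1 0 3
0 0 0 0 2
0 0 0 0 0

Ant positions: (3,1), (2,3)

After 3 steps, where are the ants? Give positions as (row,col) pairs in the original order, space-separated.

Step 1: ant0:(3,1)->N->(2,1) | ant1:(2,3)->E->(2,4)
  grid max=4 at (2,4)
Step 2: ant0:(2,1)->N->(1,1) | ant1:(2,4)->S->(3,4)
  grid max=3 at (2,4)
Step 3: ant0:(1,1)->W->(1,0) | ant1:(3,4)->N->(2,4)
  grid max=4 at (2,4)

(1,0) (2,4)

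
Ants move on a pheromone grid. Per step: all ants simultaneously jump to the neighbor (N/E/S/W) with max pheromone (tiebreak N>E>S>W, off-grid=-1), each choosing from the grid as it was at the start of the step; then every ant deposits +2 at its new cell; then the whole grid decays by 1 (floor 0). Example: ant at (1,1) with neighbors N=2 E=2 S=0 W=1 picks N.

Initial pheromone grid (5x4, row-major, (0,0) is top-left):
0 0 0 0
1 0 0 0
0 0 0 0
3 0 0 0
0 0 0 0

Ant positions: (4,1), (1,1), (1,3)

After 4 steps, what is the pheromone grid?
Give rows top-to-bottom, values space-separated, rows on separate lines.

After step 1: ants at (3,1),(1,0),(0,3)
  0 0 0 1
  2 0 0 0
  0 0 0 0
  2 1 0 0
  0 0 0 0
After step 2: ants at (3,0),(0,0),(1,3)
  1 0 0 0
  1 0 0 1
  0 0 0 0
  3 0 0 0
  0 0 0 0
After step 3: ants at (2,0),(1,0),(0,3)
  0 0 0 1
  2 0 0 0
  1 0 0 0
  2 0 0 0
  0 0 0 0
After step 4: ants at (1,0),(2,0),(1,3)
  0 0 0 0
  3 0 0 1
  2 0 0 0
  1 0 0 0
  0 0 0 0

0 0 0 0
3 0 0 1
2 0 0 0
1 0 0 0
0 0 0 0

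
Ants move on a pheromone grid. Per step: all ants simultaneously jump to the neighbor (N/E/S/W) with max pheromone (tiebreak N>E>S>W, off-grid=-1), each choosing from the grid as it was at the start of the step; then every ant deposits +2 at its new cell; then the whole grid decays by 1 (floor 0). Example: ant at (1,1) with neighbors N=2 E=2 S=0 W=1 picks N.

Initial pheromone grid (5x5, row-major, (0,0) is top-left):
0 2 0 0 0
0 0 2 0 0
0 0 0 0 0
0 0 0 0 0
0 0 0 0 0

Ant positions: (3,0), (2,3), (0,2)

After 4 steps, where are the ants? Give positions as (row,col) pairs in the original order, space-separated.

Step 1: ant0:(3,0)->N->(2,0) | ant1:(2,3)->N->(1,3) | ant2:(0,2)->S->(1,2)
  grid max=3 at (1,2)
Step 2: ant0:(2,0)->N->(1,0) | ant1:(1,3)->W->(1,2) | ant2:(1,2)->E->(1,3)
  grid max=4 at (1,2)
Step 3: ant0:(1,0)->N->(0,0) | ant1:(1,2)->E->(1,3) | ant2:(1,3)->W->(1,2)
  grid max=5 at (1,2)
Step 4: ant0:(0,0)->E->(0,1) | ant1:(1,3)->W->(1,2) | ant2:(1,2)->E->(1,3)
  grid max=6 at (1,2)

(0,1) (1,2) (1,3)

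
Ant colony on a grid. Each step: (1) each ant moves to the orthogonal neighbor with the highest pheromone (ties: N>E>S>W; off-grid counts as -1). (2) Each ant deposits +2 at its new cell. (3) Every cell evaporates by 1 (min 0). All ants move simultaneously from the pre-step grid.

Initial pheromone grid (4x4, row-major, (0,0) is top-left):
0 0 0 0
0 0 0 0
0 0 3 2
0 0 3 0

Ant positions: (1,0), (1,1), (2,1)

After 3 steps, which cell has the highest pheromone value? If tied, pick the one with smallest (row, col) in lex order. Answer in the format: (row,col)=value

Answer: (2,2)=4

Derivation:
Step 1: ant0:(1,0)->N->(0,0) | ant1:(1,1)->N->(0,1) | ant2:(2,1)->E->(2,2)
  grid max=4 at (2,2)
Step 2: ant0:(0,0)->E->(0,1) | ant1:(0,1)->W->(0,0) | ant2:(2,2)->S->(3,2)
  grid max=3 at (2,2)
Step 3: ant0:(0,1)->W->(0,0) | ant1:(0,0)->E->(0,1) | ant2:(3,2)->N->(2,2)
  grid max=4 at (2,2)
Final grid:
  3 3 0 0
  0 0 0 0
  0 0 4 0
  0 0 2 0
Max pheromone 4 at (2,2)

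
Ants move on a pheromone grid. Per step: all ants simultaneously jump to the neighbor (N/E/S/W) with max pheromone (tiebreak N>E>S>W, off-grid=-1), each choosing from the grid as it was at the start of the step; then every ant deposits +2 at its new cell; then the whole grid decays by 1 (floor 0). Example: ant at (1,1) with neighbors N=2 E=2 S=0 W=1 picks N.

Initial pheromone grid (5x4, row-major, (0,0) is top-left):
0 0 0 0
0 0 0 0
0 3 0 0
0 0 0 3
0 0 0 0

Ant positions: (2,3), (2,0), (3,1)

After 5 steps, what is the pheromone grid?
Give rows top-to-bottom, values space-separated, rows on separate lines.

After step 1: ants at (3,3),(2,1),(2,1)
  0 0 0 0
  0 0 0 0
  0 6 0 0
  0 0 0 4
  0 0 0 0
After step 2: ants at (2,3),(1,1),(1,1)
  0 0 0 0
  0 3 0 0
  0 5 0 1
  0 0 0 3
  0 0 0 0
After step 3: ants at (3,3),(2,1),(2,1)
  0 0 0 0
  0 2 0 0
  0 8 0 0
  0 0 0 4
  0 0 0 0
After step 4: ants at (2,3),(1,1),(1,1)
  0 0 0 0
  0 5 0 0
  0 7 0 1
  0 0 0 3
  0 0 0 0
After step 5: ants at (3,3),(2,1),(2,1)
  0 0 0 0
  0 4 0 0
  0 10 0 0
  0 0 0 4
  0 0 0 0

0 0 0 0
0 4 0 0
0 10 0 0
0 0 0 4
0 0 0 0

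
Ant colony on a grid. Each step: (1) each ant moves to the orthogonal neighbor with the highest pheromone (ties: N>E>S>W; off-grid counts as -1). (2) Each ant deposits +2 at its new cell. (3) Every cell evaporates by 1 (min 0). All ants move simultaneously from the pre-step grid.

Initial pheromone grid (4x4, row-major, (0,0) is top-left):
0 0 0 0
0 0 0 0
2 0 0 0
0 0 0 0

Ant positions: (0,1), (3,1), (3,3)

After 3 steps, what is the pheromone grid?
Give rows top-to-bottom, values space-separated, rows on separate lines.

After step 1: ants at (0,2),(2,1),(2,3)
  0 0 1 0
  0 0 0 0
  1 1 0 1
  0 0 0 0
After step 2: ants at (0,3),(2,0),(1,3)
  0 0 0 1
  0 0 0 1
  2 0 0 0
  0 0 0 0
After step 3: ants at (1,3),(1,0),(0,3)
  0 0 0 2
  1 0 0 2
  1 0 0 0
  0 0 0 0

0 0 0 2
1 0 0 2
1 0 0 0
0 0 0 0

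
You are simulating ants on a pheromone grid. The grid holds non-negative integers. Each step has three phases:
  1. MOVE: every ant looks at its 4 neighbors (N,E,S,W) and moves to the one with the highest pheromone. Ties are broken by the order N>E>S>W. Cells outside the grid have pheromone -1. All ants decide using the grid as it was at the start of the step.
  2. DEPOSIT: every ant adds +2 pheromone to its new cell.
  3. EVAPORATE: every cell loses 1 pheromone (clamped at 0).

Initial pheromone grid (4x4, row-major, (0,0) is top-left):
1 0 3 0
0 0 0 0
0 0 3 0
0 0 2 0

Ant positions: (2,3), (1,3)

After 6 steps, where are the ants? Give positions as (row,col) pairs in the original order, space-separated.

Step 1: ant0:(2,3)->W->(2,2) | ant1:(1,3)->N->(0,3)
  grid max=4 at (2,2)
Step 2: ant0:(2,2)->S->(3,2) | ant1:(0,3)->W->(0,2)
  grid max=3 at (0,2)
Step 3: ant0:(3,2)->N->(2,2) | ant1:(0,2)->E->(0,3)
  grid max=4 at (2,2)
Step 4: ant0:(2,2)->S->(3,2) | ant1:(0,3)->W->(0,2)
  grid max=3 at (0,2)
Step 5: ant0:(3,2)->N->(2,2) | ant1:(0,2)->E->(0,3)
  grid max=4 at (2,2)
Step 6: ant0:(2,2)->S->(3,2) | ant1:(0,3)->W->(0,2)
  grid max=3 at (0,2)

(3,2) (0,2)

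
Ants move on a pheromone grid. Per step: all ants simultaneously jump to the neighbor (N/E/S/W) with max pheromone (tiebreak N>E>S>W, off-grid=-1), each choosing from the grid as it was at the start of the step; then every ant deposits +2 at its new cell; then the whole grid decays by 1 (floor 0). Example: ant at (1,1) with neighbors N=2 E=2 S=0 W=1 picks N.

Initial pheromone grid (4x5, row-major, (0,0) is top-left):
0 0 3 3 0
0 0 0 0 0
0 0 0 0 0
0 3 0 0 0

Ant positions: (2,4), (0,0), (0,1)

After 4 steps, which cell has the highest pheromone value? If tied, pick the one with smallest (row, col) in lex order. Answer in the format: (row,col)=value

Answer: (0,2)=9

Derivation:
Step 1: ant0:(2,4)->N->(1,4) | ant1:(0,0)->E->(0,1) | ant2:(0,1)->E->(0,2)
  grid max=4 at (0,2)
Step 2: ant0:(1,4)->N->(0,4) | ant1:(0,1)->E->(0,2) | ant2:(0,2)->E->(0,3)
  grid max=5 at (0,2)
Step 3: ant0:(0,4)->W->(0,3) | ant1:(0,2)->E->(0,3) | ant2:(0,3)->W->(0,2)
  grid max=6 at (0,2)
Step 4: ant0:(0,3)->W->(0,2) | ant1:(0,3)->W->(0,2) | ant2:(0,2)->E->(0,3)
  grid max=9 at (0,2)
Final grid:
  0 0 9 7 0
  0 0 0 0 0
  0 0 0 0 0
  0 0 0 0 0
Max pheromone 9 at (0,2)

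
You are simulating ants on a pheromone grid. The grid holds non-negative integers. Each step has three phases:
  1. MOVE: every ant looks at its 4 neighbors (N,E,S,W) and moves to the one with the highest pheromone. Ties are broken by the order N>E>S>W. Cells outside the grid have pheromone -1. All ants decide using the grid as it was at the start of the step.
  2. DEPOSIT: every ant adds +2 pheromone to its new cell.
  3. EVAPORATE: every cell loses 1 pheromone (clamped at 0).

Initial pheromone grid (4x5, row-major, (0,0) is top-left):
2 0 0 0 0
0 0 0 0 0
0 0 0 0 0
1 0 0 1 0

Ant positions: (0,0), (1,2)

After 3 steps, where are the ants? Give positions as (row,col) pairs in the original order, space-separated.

Step 1: ant0:(0,0)->E->(0,1) | ant1:(1,2)->N->(0,2)
  grid max=1 at (0,0)
Step 2: ant0:(0,1)->E->(0,2) | ant1:(0,2)->W->(0,1)
  grid max=2 at (0,1)
Step 3: ant0:(0,2)->W->(0,1) | ant1:(0,1)->E->(0,2)
  grid max=3 at (0,1)

(0,1) (0,2)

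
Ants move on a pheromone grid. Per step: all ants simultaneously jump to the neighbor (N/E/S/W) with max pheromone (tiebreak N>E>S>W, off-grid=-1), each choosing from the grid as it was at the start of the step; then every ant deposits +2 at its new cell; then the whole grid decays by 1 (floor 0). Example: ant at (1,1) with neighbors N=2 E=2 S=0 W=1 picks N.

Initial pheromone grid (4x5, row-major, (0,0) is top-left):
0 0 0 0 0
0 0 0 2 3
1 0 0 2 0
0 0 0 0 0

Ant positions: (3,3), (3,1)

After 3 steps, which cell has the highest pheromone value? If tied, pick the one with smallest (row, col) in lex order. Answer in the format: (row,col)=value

Step 1: ant0:(3,3)->N->(2,3) | ant1:(3,1)->N->(2,1)
  grid max=3 at (2,3)
Step 2: ant0:(2,3)->N->(1,3) | ant1:(2,1)->N->(1,1)
  grid max=2 at (1,3)
Step 3: ant0:(1,3)->S->(2,3) | ant1:(1,1)->N->(0,1)
  grid max=3 at (2,3)
Final grid:
  0 1 0 0 0
  0 0 0 1 0
  0 0 0 3 0
  0 0 0 0 0
Max pheromone 3 at (2,3)

Answer: (2,3)=3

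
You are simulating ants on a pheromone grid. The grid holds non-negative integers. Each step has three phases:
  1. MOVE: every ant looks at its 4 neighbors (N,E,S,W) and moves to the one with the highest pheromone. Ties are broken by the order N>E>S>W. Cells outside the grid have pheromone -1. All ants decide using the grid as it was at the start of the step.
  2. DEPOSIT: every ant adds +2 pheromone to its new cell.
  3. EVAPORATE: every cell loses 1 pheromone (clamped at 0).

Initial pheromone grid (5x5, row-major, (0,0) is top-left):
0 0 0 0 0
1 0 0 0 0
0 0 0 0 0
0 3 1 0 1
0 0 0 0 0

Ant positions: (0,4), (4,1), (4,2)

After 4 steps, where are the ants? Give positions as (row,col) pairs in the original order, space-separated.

Step 1: ant0:(0,4)->S->(1,4) | ant1:(4,1)->N->(3,1) | ant2:(4,2)->N->(3,2)
  grid max=4 at (3,1)
Step 2: ant0:(1,4)->N->(0,4) | ant1:(3,1)->E->(3,2) | ant2:(3,2)->W->(3,1)
  grid max=5 at (3,1)
Step 3: ant0:(0,4)->S->(1,4) | ant1:(3,2)->W->(3,1) | ant2:(3,1)->E->(3,2)
  grid max=6 at (3,1)
Step 4: ant0:(1,4)->N->(0,4) | ant1:(3,1)->E->(3,2) | ant2:(3,2)->W->(3,1)
  grid max=7 at (3,1)

(0,4) (3,2) (3,1)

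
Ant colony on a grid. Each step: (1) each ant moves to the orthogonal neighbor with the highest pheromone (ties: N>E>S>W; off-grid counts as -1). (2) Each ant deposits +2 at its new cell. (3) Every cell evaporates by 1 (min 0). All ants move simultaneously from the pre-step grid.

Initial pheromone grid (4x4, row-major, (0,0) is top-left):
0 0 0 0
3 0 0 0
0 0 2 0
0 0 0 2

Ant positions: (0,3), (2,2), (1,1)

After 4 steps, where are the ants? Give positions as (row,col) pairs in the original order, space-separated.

Step 1: ant0:(0,3)->S->(1,3) | ant1:(2,2)->N->(1,2) | ant2:(1,1)->W->(1,0)
  grid max=4 at (1,0)
Step 2: ant0:(1,3)->W->(1,2) | ant1:(1,2)->E->(1,3) | ant2:(1,0)->N->(0,0)
  grid max=3 at (1,0)
Step 3: ant0:(1,2)->E->(1,3) | ant1:(1,3)->W->(1,2) | ant2:(0,0)->S->(1,0)
  grid max=4 at (1,0)
Step 4: ant0:(1,3)->W->(1,2) | ant1:(1,2)->E->(1,3) | ant2:(1,0)->N->(0,0)
  grid max=4 at (1,2)

(1,2) (1,3) (0,0)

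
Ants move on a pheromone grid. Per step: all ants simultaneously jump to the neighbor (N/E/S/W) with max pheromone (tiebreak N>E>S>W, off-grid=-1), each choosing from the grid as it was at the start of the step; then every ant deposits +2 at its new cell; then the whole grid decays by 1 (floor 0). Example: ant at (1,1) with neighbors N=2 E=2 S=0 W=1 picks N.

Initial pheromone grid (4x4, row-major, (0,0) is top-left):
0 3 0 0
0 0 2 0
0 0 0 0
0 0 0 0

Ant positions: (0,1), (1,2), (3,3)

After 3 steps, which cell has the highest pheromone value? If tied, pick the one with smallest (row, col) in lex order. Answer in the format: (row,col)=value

Answer: (0,2)=5

Derivation:
Step 1: ant0:(0,1)->E->(0,2) | ant1:(1,2)->N->(0,2) | ant2:(3,3)->N->(2,3)
  grid max=3 at (0,2)
Step 2: ant0:(0,2)->W->(0,1) | ant1:(0,2)->W->(0,1) | ant2:(2,3)->N->(1,3)
  grid max=5 at (0,1)
Step 3: ant0:(0,1)->E->(0,2) | ant1:(0,1)->E->(0,2) | ant2:(1,3)->N->(0,3)
  grid max=5 at (0,2)
Final grid:
  0 4 5 1
  0 0 0 0
  0 0 0 0
  0 0 0 0
Max pheromone 5 at (0,2)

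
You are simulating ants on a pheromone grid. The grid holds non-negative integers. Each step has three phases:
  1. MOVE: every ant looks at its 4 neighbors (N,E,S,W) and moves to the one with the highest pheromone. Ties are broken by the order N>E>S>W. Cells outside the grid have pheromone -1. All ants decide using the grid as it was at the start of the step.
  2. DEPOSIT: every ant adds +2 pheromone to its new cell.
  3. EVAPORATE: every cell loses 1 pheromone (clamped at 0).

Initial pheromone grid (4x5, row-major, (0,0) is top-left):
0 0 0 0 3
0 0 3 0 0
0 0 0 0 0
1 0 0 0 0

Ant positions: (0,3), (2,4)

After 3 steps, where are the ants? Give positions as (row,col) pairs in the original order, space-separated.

Step 1: ant0:(0,3)->E->(0,4) | ant1:(2,4)->N->(1,4)
  grid max=4 at (0,4)
Step 2: ant0:(0,4)->S->(1,4) | ant1:(1,4)->N->(0,4)
  grid max=5 at (0,4)
Step 3: ant0:(1,4)->N->(0,4) | ant1:(0,4)->S->(1,4)
  grid max=6 at (0,4)

(0,4) (1,4)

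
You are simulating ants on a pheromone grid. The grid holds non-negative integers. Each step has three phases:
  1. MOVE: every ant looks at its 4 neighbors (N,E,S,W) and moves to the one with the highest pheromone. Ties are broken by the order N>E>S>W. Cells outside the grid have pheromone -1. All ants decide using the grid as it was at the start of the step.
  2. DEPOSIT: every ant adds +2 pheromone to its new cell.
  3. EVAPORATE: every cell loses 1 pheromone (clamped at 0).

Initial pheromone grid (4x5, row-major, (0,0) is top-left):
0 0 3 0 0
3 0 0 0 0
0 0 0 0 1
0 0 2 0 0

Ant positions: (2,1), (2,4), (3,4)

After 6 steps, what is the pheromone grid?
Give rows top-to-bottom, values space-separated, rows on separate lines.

After step 1: ants at (1,1),(1,4),(2,4)
  0 0 2 0 0
  2 1 0 0 1
  0 0 0 0 2
  0 0 1 0 0
After step 2: ants at (1,0),(2,4),(1,4)
  0 0 1 0 0
  3 0 0 0 2
  0 0 0 0 3
  0 0 0 0 0
After step 3: ants at (0,0),(1,4),(2,4)
  1 0 0 0 0
  2 0 0 0 3
  0 0 0 0 4
  0 0 0 0 0
After step 4: ants at (1,0),(2,4),(1,4)
  0 0 0 0 0
  3 0 0 0 4
  0 0 0 0 5
  0 0 0 0 0
After step 5: ants at (0,0),(1,4),(2,4)
  1 0 0 0 0
  2 0 0 0 5
  0 0 0 0 6
  0 0 0 0 0
After step 6: ants at (1,0),(2,4),(1,4)
  0 0 0 0 0
  3 0 0 0 6
  0 0 0 0 7
  0 0 0 0 0

0 0 0 0 0
3 0 0 0 6
0 0 0 0 7
0 0 0 0 0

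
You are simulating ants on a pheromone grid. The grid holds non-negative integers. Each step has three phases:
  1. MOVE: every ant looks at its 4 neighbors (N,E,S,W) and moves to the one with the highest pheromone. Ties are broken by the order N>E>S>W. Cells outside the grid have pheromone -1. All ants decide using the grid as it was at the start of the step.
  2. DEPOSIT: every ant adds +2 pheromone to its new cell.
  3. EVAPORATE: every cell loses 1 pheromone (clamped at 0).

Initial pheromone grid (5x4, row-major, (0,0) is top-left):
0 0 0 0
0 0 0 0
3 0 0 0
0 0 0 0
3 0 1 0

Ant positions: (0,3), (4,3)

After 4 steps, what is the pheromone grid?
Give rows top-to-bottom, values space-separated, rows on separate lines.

After step 1: ants at (1,3),(4,2)
  0 0 0 0
  0 0 0 1
  2 0 0 0
  0 0 0 0
  2 0 2 0
After step 2: ants at (0,3),(3,2)
  0 0 0 1
  0 0 0 0
  1 0 0 0
  0 0 1 0
  1 0 1 0
After step 3: ants at (1,3),(4,2)
  0 0 0 0
  0 0 0 1
  0 0 0 0
  0 0 0 0
  0 0 2 0
After step 4: ants at (0,3),(3,2)
  0 0 0 1
  0 0 0 0
  0 0 0 0
  0 0 1 0
  0 0 1 0

0 0 0 1
0 0 0 0
0 0 0 0
0 0 1 0
0 0 1 0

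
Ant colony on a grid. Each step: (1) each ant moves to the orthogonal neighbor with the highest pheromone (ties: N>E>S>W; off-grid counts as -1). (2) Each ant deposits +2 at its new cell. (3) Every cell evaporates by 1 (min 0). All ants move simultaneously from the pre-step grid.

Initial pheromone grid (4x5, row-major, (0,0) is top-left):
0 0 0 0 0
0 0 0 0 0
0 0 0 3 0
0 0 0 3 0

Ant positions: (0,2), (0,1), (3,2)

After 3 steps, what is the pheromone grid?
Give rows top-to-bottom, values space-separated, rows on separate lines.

After step 1: ants at (0,3),(0,2),(3,3)
  0 0 1 1 0
  0 0 0 0 0
  0 0 0 2 0
  0 0 0 4 0
After step 2: ants at (0,2),(0,3),(2,3)
  0 0 2 2 0
  0 0 0 0 0
  0 0 0 3 0
  0 0 0 3 0
After step 3: ants at (0,3),(0,2),(3,3)
  0 0 3 3 0
  0 0 0 0 0
  0 0 0 2 0
  0 0 0 4 0

0 0 3 3 0
0 0 0 0 0
0 0 0 2 0
0 0 0 4 0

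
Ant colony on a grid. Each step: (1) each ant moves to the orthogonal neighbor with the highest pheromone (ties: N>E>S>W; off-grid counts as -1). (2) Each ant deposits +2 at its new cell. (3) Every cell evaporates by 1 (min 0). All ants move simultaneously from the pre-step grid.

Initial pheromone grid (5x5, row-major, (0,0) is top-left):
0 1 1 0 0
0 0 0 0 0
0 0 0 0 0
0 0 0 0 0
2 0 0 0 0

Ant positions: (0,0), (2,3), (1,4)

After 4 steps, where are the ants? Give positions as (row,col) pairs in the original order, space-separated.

Step 1: ant0:(0,0)->E->(0,1) | ant1:(2,3)->N->(1,3) | ant2:(1,4)->N->(0,4)
  grid max=2 at (0,1)
Step 2: ant0:(0,1)->E->(0,2) | ant1:(1,3)->N->(0,3) | ant2:(0,4)->S->(1,4)
  grid max=1 at (0,1)
Step 3: ant0:(0,2)->E->(0,3) | ant1:(0,3)->W->(0,2) | ant2:(1,4)->N->(0,4)
  grid max=2 at (0,2)
Step 4: ant0:(0,3)->W->(0,2) | ant1:(0,2)->E->(0,3) | ant2:(0,4)->W->(0,3)
  grid max=5 at (0,3)

(0,2) (0,3) (0,3)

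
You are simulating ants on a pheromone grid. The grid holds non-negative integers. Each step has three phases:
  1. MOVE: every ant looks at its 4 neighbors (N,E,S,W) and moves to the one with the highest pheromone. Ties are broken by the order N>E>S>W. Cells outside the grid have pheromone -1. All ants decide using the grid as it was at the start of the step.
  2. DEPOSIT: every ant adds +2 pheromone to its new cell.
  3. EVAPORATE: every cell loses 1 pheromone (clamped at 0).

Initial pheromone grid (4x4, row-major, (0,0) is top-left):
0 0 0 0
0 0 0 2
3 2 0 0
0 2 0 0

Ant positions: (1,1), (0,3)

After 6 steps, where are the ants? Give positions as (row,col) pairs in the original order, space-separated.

Step 1: ant0:(1,1)->S->(2,1) | ant1:(0,3)->S->(1,3)
  grid max=3 at (1,3)
Step 2: ant0:(2,1)->W->(2,0) | ant1:(1,3)->N->(0,3)
  grid max=3 at (2,0)
Step 3: ant0:(2,0)->E->(2,1) | ant1:(0,3)->S->(1,3)
  grid max=3 at (1,3)
Step 4: ant0:(2,1)->W->(2,0) | ant1:(1,3)->N->(0,3)
  grid max=3 at (2,0)
Step 5: ant0:(2,0)->E->(2,1) | ant1:(0,3)->S->(1,3)
  grid max=3 at (1,3)
Step 6: ant0:(2,1)->W->(2,0) | ant1:(1,3)->N->(0,3)
  grid max=3 at (2,0)

(2,0) (0,3)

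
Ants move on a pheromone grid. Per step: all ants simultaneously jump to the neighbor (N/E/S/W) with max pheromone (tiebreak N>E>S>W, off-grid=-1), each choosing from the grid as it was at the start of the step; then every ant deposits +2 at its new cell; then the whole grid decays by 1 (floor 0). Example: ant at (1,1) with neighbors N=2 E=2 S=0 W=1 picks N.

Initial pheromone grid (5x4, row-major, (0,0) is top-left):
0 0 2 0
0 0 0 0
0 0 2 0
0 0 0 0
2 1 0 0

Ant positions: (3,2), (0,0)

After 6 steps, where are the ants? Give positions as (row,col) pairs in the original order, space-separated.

Step 1: ant0:(3,2)->N->(2,2) | ant1:(0,0)->E->(0,1)
  grid max=3 at (2,2)
Step 2: ant0:(2,2)->N->(1,2) | ant1:(0,1)->E->(0,2)
  grid max=2 at (0,2)
Step 3: ant0:(1,2)->N->(0,2) | ant1:(0,2)->S->(1,2)
  grid max=3 at (0,2)
Step 4: ant0:(0,2)->S->(1,2) | ant1:(1,2)->N->(0,2)
  grid max=4 at (0,2)
Step 5: ant0:(1,2)->N->(0,2) | ant1:(0,2)->S->(1,2)
  grid max=5 at (0,2)
Step 6: ant0:(0,2)->S->(1,2) | ant1:(1,2)->N->(0,2)
  grid max=6 at (0,2)

(1,2) (0,2)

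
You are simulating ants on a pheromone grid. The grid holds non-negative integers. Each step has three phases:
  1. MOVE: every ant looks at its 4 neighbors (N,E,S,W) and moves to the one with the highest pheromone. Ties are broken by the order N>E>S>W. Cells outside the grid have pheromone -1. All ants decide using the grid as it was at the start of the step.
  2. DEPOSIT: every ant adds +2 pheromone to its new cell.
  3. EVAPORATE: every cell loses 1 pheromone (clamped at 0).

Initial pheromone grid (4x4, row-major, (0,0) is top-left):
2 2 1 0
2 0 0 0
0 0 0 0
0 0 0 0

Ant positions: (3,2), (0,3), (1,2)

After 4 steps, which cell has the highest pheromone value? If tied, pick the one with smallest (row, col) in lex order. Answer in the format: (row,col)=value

Step 1: ant0:(3,2)->N->(2,2) | ant1:(0,3)->W->(0,2) | ant2:(1,2)->N->(0,2)
  grid max=4 at (0,2)
Step 2: ant0:(2,2)->N->(1,2) | ant1:(0,2)->W->(0,1) | ant2:(0,2)->W->(0,1)
  grid max=4 at (0,1)
Step 3: ant0:(1,2)->N->(0,2) | ant1:(0,1)->E->(0,2) | ant2:(0,1)->E->(0,2)
  grid max=8 at (0,2)
Step 4: ant0:(0,2)->W->(0,1) | ant1:(0,2)->W->(0,1) | ant2:(0,2)->W->(0,1)
  grid max=8 at (0,1)
Final grid:
  0 8 7 0
  0 0 0 0
  0 0 0 0
  0 0 0 0
Max pheromone 8 at (0,1)

Answer: (0,1)=8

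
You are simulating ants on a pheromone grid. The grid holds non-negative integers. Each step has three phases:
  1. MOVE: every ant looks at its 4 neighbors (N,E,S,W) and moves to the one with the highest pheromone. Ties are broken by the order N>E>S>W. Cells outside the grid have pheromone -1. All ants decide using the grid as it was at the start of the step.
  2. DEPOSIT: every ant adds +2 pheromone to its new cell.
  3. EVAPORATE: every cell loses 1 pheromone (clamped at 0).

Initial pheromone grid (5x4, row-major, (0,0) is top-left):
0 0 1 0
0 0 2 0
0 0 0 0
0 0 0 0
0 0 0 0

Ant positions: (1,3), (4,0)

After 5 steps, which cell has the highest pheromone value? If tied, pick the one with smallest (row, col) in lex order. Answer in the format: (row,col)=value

Answer: (1,2)=3

Derivation:
Step 1: ant0:(1,3)->W->(1,2) | ant1:(4,0)->N->(3,0)
  grid max=3 at (1,2)
Step 2: ant0:(1,2)->N->(0,2) | ant1:(3,0)->N->(2,0)
  grid max=2 at (1,2)
Step 3: ant0:(0,2)->S->(1,2) | ant1:(2,0)->N->(1,0)
  grid max=3 at (1,2)
Step 4: ant0:(1,2)->N->(0,2) | ant1:(1,0)->N->(0,0)
  grid max=2 at (1,2)
Step 5: ant0:(0,2)->S->(1,2) | ant1:(0,0)->E->(0,1)
  grid max=3 at (1,2)
Final grid:
  0 1 0 0
  0 0 3 0
  0 0 0 0
  0 0 0 0
  0 0 0 0
Max pheromone 3 at (1,2)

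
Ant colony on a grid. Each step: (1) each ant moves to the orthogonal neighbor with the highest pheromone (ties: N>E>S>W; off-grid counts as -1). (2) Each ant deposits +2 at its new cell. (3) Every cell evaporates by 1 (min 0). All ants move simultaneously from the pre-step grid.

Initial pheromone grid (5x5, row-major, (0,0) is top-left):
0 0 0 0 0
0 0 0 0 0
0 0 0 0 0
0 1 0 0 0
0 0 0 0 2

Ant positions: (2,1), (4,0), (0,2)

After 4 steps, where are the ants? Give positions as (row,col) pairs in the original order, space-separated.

Step 1: ant0:(2,1)->S->(3,1) | ant1:(4,0)->N->(3,0) | ant2:(0,2)->E->(0,3)
  grid max=2 at (3,1)
Step 2: ant0:(3,1)->W->(3,0) | ant1:(3,0)->E->(3,1) | ant2:(0,3)->E->(0,4)
  grid max=3 at (3,1)
Step 3: ant0:(3,0)->E->(3,1) | ant1:(3,1)->W->(3,0) | ant2:(0,4)->S->(1,4)
  grid max=4 at (3,1)
Step 4: ant0:(3,1)->W->(3,0) | ant1:(3,0)->E->(3,1) | ant2:(1,4)->N->(0,4)
  grid max=5 at (3,1)

(3,0) (3,1) (0,4)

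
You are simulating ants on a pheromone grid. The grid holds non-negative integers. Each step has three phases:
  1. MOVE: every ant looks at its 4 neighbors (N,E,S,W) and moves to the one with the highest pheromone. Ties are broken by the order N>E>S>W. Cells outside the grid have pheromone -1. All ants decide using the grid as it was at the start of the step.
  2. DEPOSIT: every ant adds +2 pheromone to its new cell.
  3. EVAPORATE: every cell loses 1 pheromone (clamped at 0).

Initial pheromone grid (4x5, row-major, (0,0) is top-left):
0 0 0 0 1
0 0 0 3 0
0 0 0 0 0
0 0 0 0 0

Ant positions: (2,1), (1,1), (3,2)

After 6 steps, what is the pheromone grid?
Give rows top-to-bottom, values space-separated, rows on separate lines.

After step 1: ants at (1,1),(0,1),(2,2)
  0 1 0 0 0
  0 1 0 2 0
  0 0 1 0 0
  0 0 0 0 0
After step 2: ants at (0,1),(1,1),(1,2)
  0 2 0 0 0
  0 2 1 1 0
  0 0 0 0 0
  0 0 0 0 0
After step 3: ants at (1,1),(0,1),(1,1)
  0 3 0 0 0
  0 5 0 0 0
  0 0 0 0 0
  0 0 0 0 0
After step 4: ants at (0,1),(1,1),(0,1)
  0 6 0 0 0
  0 6 0 0 0
  0 0 0 0 0
  0 0 0 0 0
After step 5: ants at (1,1),(0,1),(1,1)
  0 7 0 0 0
  0 9 0 0 0
  0 0 0 0 0
  0 0 0 0 0
After step 6: ants at (0,1),(1,1),(0,1)
  0 10 0 0 0
  0 10 0 0 0
  0 0 0 0 0
  0 0 0 0 0

0 10 0 0 0
0 10 0 0 0
0 0 0 0 0
0 0 0 0 0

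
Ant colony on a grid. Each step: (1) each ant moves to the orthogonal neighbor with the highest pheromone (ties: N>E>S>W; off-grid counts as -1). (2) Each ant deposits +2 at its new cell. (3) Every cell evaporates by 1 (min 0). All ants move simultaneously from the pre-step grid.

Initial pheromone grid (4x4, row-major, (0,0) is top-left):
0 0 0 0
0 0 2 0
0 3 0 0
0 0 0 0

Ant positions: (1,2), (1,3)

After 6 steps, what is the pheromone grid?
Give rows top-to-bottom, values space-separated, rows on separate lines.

After step 1: ants at (0,2),(1,2)
  0 0 1 0
  0 0 3 0
  0 2 0 0
  0 0 0 0
After step 2: ants at (1,2),(0,2)
  0 0 2 0
  0 0 4 0
  0 1 0 0
  0 0 0 0
After step 3: ants at (0,2),(1,2)
  0 0 3 0
  0 0 5 0
  0 0 0 0
  0 0 0 0
After step 4: ants at (1,2),(0,2)
  0 0 4 0
  0 0 6 0
  0 0 0 0
  0 0 0 0
After step 5: ants at (0,2),(1,2)
  0 0 5 0
  0 0 7 0
  0 0 0 0
  0 0 0 0
After step 6: ants at (1,2),(0,2)
  0 0 6 0
  0 0 8 0
  0 0 0 0
  0 0 0 0

0 0 6 0
0 0 8 0
0 0 0 0
0 0 0 0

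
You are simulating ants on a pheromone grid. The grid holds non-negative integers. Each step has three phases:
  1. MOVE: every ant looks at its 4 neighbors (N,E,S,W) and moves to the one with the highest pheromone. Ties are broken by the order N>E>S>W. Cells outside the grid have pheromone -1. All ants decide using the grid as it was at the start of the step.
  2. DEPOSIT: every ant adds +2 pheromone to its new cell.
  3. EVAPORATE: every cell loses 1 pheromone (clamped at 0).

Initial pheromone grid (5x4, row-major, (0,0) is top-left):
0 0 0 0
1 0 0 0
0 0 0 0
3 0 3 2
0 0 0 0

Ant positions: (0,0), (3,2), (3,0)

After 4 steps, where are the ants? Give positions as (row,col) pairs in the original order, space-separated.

Step 1: ant0:(0,0)->S->(1,0) | ant1:(3,2)->E->(3,3) | ant2:(3,0)->N->(2,0)
  grid max=3 at (3,3)
Step 2: ant0:(1,0)->S->(2,0) | ant1:(3,3)->W->(3,2) | ant2:(2,0)->N->(1,0)
  grid max=3 at (1,0)
Step 3: ant0:(2,0)->N->(1,0) | ant1:(3,2)->E->(3,3) | ant2:(1,0)->S->(2,0)
  grid max=4 at (1,0)
Step 4: ant0:(1,0)->S->(2,0) | ant1:(3,3)->W->(3,2) | ant2:(2,0)->N->(1,0)
  grid max=5 at (1,0)

(2,0) (3,2) (1,0)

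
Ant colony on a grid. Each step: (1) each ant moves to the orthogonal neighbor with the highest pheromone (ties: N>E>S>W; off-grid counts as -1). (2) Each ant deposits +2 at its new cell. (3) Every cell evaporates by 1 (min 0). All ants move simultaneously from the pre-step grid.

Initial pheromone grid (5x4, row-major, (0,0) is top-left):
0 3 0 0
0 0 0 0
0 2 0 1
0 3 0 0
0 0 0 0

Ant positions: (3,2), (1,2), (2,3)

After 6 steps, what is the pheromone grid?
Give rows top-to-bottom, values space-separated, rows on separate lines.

After step 1: ants at (3,1),(0,2),(1,3)
  0 2 1 0
  0 0 0 1
  0 1 0 0
  0 4 0 0
  0 0 0 0
After step 2: ants at (2,1),(0,1),(0,3)
  0 3 0 1
  0 0 0 0
  0 2 0 0
  0 3 0 0
  0 0 0 0
After step 3: ants at (3,1),(0,2),(1,3)
  0 2 1 0
  0 0 0 1
  0 1 0 0
  0 4 0 0
  0 0 0 0
After step 4: ants at (2,1),(0,1),(0,3)
  0 3 0 1
  0 0 0 0
  0 2 0 0
  0 3 0 0
  0 0 0 0
After step 5: ants at (3,1),(0,2),(1,3)
  0 2 1 0
  0 0 0 1
  0 1 0 0
  0 4 0 0
  0 0 0 0
After step 6: ants at (2,1),(0,1),(0,3)
  0 3 0 1
  0 0 0 0
  0 2 0 0
  0 3 0 0
  0 0 0 0

0 3 0 1
0 0 0 0
0 2 0 0
0 3 0 0
0 0 0 0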